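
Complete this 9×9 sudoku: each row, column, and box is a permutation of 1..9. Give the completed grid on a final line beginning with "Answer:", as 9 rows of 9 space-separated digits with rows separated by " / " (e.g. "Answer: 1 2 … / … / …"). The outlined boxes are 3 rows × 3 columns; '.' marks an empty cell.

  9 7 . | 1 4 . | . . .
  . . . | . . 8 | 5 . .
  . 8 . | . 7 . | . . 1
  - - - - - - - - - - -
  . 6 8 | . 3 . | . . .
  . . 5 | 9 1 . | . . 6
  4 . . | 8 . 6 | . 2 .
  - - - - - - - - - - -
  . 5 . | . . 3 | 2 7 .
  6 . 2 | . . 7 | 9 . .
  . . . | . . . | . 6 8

Step 1. [r9c6∈{1,2,4,5,9}] r9c6 is the only open cell in col 6 admitting 1, so r9c6=1.
Step 2. [r7c9∈{4}] r7c9's peers cover all but 4 ⇒ r7c9=4.
Step 3. [r9c7∈{3}] r9c7's peers cover all but 3. So r9c7=3.
Step 4. [r4c4∈{2,4,5,7}] r4c4 is the only open cell in col 4 admitting 7 ⇒ r4c4=7.
Step 5. [r8c9∈{5}] r8c9 has the single candidate 5 ⇒ r8c9=5.
Step 6. [r8c2∈{1,3,4}] row 8 places 3 nowhere but r8c2. So r8c2=3.
Step 7. [r3c6∈{2,5,9}] in col 6, 9 fits only at r3c6, so r3c6=9.
Step 8. [r2c9∈{2,3,7,9}] in row 2, 7 fits only at r2c9, so r2c9=7.
Step 9. [r4c8∈{1,4,5,9}] 5 has one home in col 8: r4c8, so r4c8=5.
Step 10. [r5c2∈{2}] r5c2 is down to just 2. So r5c2=2.
Step 11. [r4c1∈{1}] r4c1 is down to just 1, so r4c1=1.
Step 12. [r4c7∈{4}] r4c7's peers cover all but 4. So r4c7=4.
Step 13. [r7c4∈{6}] r7c4 has the single candidate 6 ⇒ r7c4=6.
Step 14. [r6c2∈{9}] r6c2 has the single candidate 9. So r6c2=9.
Step 15. [r6c9∈{3}] only 3 remains possible at r6c9 ⇒ r6c9=3.
Step 16. [r3c1∈{2,3,5}] across col 1, 5 lands solely at r3c1 ⇒ r3c1=5.
Step 17. [r3c4∈{2,3}] row 3 places 2 nowhere but r3c4 ⇒ r3c4=2.
Step 18. [r9c2∈{4}] nothing but 4 survives at r9c2 ⇒ r9c2=4.
Step 19. [r2c4∈{3}] r2c4's peers cover all but 3. So r2c4=3.
Step 20. [r6c3∈{7}] r6c3 has the single candidate 7, so r6c3=7.
Step 21. [r9c5∈{2,5,9}] in row 9, 2 fits only at r9c5, so r9c5=2.
Step 22. [r7c3∈{1,9}] in row 7, 1 fits only at r7c3, so r7c3=1.
Step 23. [r5c8∈{8}] only 8 remains possible at r5c8. So r5c8=8.
Step 24. [r1c8∈{3}] r1c8's peers cover all but 3. So r1c8=3.
Step 25. [r1c3∈{6}] r1c3 has the single candidate 6 ⇒ r1c3=6.
Step 26. [r3c8∈{4}] r3c8's peers cover all but 4, so r3c8=4.
Step 27. [r7c5∈{8,9}] in row 7, 9 fits only at r7c5 ⇒ r7c5=9.
Step 28. [r5c7∈{7}] r5c7 has the single candidate 7, so r5c7=7.
Step 29. [r4c6∈{2}] only 2 remains possible at r4c6 ⇒ r4c6=2.
Step 30. [r7c1∈{8}] r7c1 has the single candidate 8 ⇒ r7c1=8.
Step 31. [r3c7∈{6}] only 6 remains possible at r3c7, so r3c7=6.
Step 32. [r1c9∈{2}] r1c9 has the single candidate 2 ⇒ r1c9=2.
Step 33. [r5c6∈{4}] r5c6 is down to just 4. So r5c6=4.
Step 34. [r6c5∈{5}] nothing but 5 survives at r6c5, so r6c5=5.
Step 35. [r1c7∈{8}] r1c7's peers cover all but 8, so r1c7=8.
Step 36. [r9c3∈{9}] only 9 remains possible at r9c3. So r9c3=9.
Step 37. [r1c6∈{5}] r1c6 has the single candidate 5. So r1c6=5.
Step 38. [r9c1∈{7}] only 7 remains possible at r9c1. So r9c1=7.
Step 39. [r2c3∈{4}] r2c3's peers cover all but 4, so r2c3=4.
Step 40. [r8c8∈{1}] only 1 remains possible at r8c8, so r8c8=1.
Step 41. [r6c7∈{1}] r6c7 is down to just 1, so r6c7=1.
Step 42. [r9c4∈{5}] r9c4's peers cover all but 5 ⇒ r9c4=5.
Step 43. [r2c2∈{1}] r2c2's peers cover all but 1 ⇒ r2c2=1.
Step 44. [r2c5∈{6}] r2c5 is down to just 6, so r2c5=6.
Step 45. [r3c3∈{3}] nothing but 3 survives at r3c3, so r3c3=3.
Step 46. [r4c9∈{9}] r4c9's peers cover all but 9 ⇒ r4c9=9.
Step 47. [r2c1∈{2}] r2c1's peers cover all but 2. So r2c1=2.
Step 48. [r2c8∈{9}] only 9 remains possible at r2c8, so r2c8=9.
Step 49. [r8c4∈{4}] r8c4's peers cover all but 4. So r8c4=4.
Step 50. [r5c1∈{3}] r5c1's peers cover all but 3. So r5c1=3.
Step 51. [r8c5∈{8}] r8c5 is down to just 8. So r8c5=8.

Answer: 9 7 6 1 4 5 8 3 2 / 2 1 4 3 6 8 5 9 7 / 5 8 3 2 7 9 6 4 1 / 1 6 8 7 3 2 4 5 9 / 3 2 5 9 1 4 7 8 6 / 4 9 7 8 5 6 1 2 3 / 8 5 1 6 9 3 2 7 4 / 6 3 2 4 8 7 9 1 5 / 7 4 9 5 2 1 3 6 8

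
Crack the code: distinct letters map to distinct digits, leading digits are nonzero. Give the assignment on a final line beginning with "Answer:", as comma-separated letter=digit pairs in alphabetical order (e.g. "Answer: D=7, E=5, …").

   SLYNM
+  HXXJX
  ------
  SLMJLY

Step 1. [S] S is the leading digit of a 6-digit sum of two 5-digit numbers; the final carry is exactly 1. So S=1.
Step 2. [col 1: M + X ≡ Y (mod 10)] Y=5 is one option consistent with column 1 (M + X ≡ Y (mod 10), carry-in 0) — take it, so Y=5.
Step 3. [col 1: M + X ≡ Y (mod 10)] no forcing yet in column 1 (carry-in 0); M=8 is free and consistent — try it ⇒ M=8.
Step 4. [col 1: M + X ≡ Y (mod 10)] column 1 reads M+X+carry(0)=Y with M=8, Y=5; with digits 1,5,8 already taken and all letters distinct, the only value for X is 7. So X=7.
Step 5. [col 2: N + J ≡ L (mod 10)] no forcing yet in column 2 (carry-in 1); J=3 is free and consistent — try it ⇒ J=3.
Step 6. [col 2: N + J ≡ L (mod 10)] several values work for N in column 2 (N + J ≡ L (mod 10), carry-in 1); try N=6, so N=6.
Step 7. [col 2: N + J ≡ L (mod 10)] from column 2 (N=6, J=3, carry-in 1, digits 1,3,5,6,7,8 already taken and all letters distinct): L must equal 0. So L=0.
Step 8. [col 5: S + H ≡ L (mod 10)] column 5 reads S+H+carry(0)=L with S=1, L=0; with digits 0,1,3,5,6,7,8 already taken and all letters distinct, the only value for H is 9 ⇒ H=9.

Answer: H=9, J=3, L=0, M=8, N=6, S=1, X=7, Y=5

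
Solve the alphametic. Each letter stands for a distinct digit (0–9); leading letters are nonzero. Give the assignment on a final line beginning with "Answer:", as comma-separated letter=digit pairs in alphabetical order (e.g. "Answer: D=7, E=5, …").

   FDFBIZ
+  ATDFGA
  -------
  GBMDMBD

Step 1. [col 1: Z + A ≡ D (mod 10)] no forcing yet in column 1 (carry-in 0); Z=4 is free and consistent — try it ⇒ Z=4.
Step 2. [col 1: Z + A ≡ D (mod 10)] several values work for D in column 1 (Z + A ≡ D (mod 10), carry-in 0); try D=2 ⇒ D=2.
Step 3. [G] the sum has 7 digits but both addends have 6; that extra leading digit G is the final carry, namely 1. So G=1.
Step 4. [col 1: Z + A ≡ D (mod 10)] in column 1 we have Z+A≡D with carry-in 0; given Z=4, D=2 and digits 1,2,4 already taken and all letters distinct, that pins A to 8 ⇒ A=8.
Step 5. [col 2: I + G ≡ B (mod 10)] I=5 is one option consistent with column 2 (I + G ≡ B (mod 10), carry-in 1) — take it ⇒ I=5.
Step 6. [col 2: I + G ≡ B (mod 10)] from column 2 (I=5, G=1, carry-in 1, digits 1,2,4,5,8 already taken and all letters distinct): B must equal 7 ⇒ B=7.
Step 7. [col 3: B + F ≡ M (mod 10)] column 3 (B + F ≡ M (mod 10), carry-in 0) doesn't pin F yet; pick F=9 and continue ⇒ F=9.
Step 8. [col 3: B + F ≡ M (mod 10)] column 3 reads B+F+carry(0)=M with B=7, F=9; with digits 1,2,4,5,7,8,9 already taken and all letters distinct, the only value for M is 6. So M=6.
Step 9. [col 5: D + T ≡ M (mod 10)] from column 5 (D=2, M=6, carry-in 1, digits 1,2,4,5,6,7,8,9 already taken and all letters distinct): T must equal 3. So T=3.

Answer: A=8, B=7, D=2, F=9, G=1, I=5, M=6, T=3, Z=4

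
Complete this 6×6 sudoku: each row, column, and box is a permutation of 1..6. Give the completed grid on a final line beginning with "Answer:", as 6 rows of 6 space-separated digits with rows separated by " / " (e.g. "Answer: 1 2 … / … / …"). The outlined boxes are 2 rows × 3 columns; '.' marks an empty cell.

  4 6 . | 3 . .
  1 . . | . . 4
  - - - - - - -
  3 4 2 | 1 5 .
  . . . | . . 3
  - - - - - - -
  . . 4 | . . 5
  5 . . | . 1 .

Step 1. [r2c2∈{2,3,5}] 2 has one home in box 1: r2c2 ⇒ r2c2=2.
Step 2. [r4c1∈{6}] only 6 remains possible at r4c1. So r4c1=6.
Step 3. [r5c5∈{2,3,6}] in col 5, 3 fits only at r5c5, so r5c5=3.
Step 4. [r5c4∈{2,6}] in row 5, 6 fits only at r5c4, so r5c4=6.
Step 5. [r1c5∈{2}] r1c5 has the single candidate 2. So r1c5=2.
Step 6. [r1c3∈{5}] only 5 remains possible at r1c3, so r1c3=5.
Step 7. [r6c4∈{2,4}] in row 6, 4 fits only at r6c4, so r6c4=4.
Step 8. [r5c2∈{1}] r5c2's peers cover all but 1. So r5c2=1.
Step 9. [r2c3∈{3}] only 3 remains possible at r2c3, so r2c3=3.
Step 10. [r2c5∈{6}] r2c5's peers cover all but 6. So r2c5=6.
Step 11. [r6c6∈{2}] r6c6's peers cover all but 2. So r6c6=2.
Step 12. [r2c4∈{5}] r2c4's peers cover all but 5, so r2c4=5.
Step 13. [r4c3∈{1}] r4c3 has the single candidate 1 ⇒ r4c3=1.
Step 14. [r4c5∈{4}] only 4 remains possible at r4c5, so r4c5=4.
Step 15. [r5c1∈{2}] r5c1's peers cover all but 2. So r5c1=2.
Step 16. [r4c2∈{5}] r4c2's peers cover all but 5, so r4c2=5.
Step 17. [r4c4∈{2}] r4c4's peers cover all but 2 ⇒ r4c4=2.
Step 18. [r6c2∈{3}] nothing but 3 survives at r6c2 ⇒ r6c2=3.
Step 19. [r1c6∈{1}] r1c6 has the single candidate 1, so r1c6=1.
Step 20. [r6c3∈{6}] r6c3 has the single candidate 6 ⇒ r6c3=6.
Step 21. [r3c6∈{6}] r3c6 has the single candidate 6. So r3c6=6.

Answer: 4 6 5 3 2 1 / 1 2 3 5 6 4 / 3 4 2 1 5 6 / 6 5 1 2 4 3 / 2 1 4 6 3 5 / 5 3 6 4 1 2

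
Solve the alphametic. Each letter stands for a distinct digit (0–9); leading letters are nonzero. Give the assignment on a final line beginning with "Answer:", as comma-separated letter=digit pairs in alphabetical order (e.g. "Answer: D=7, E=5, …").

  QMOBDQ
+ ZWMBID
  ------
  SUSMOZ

Step 1. [col 1: Q + D ≡ Z (mod 10)] column 1 (Q + D ≡ Z (mod 10), carry-in 0) doesn't pin Z yet; pick Z=3 and continue. So Z=3.
Step 2. [col 1: Q + D ≡ Z (mod 10)] no forcing yet in column 1 (carry-in 0); D=1 is free and consistent — try it ⇒ D=1.
Step 3. [col 1: Q + D ≡ Z (mod 10)] column 1 reads Q+D+carry(0)=Z with D=1, Z=3; with digits 1,3 already taken and all letters distinct, the only value for Q is 2. So Q=2.
Step 4. [col 2: D + I ≡ O (mod 10)] several values work for I in column 2 (D + I ≡ O (mod 10), carry-in 0); try I=6 ⇒ I=6.
Step 5. [col 2: D + I ≡ O (mod 10)] from column 2 (D=1, I=6, carry-in 0, digits 1,2,3,6 already taken and all letters distinct): O must equal 7, so O=7.
Step 6. [col 3: B + B ≡ M (mod 10)] no forcing yet in column 3 (carry-in 0); M=8 is free and consistent — try it, so M=8.
Step 7. [col 3: B + B ≡ M (mod 10)] no forcing yet in column 3 (carry-in 0); B=4 is free and consistent — try it. So B=4.
Step 8. [col 4: O + M ≡ S (mod 10)] column 4 reads O+M+carry(0)=S with O=7, M=8; with digits 1,2,3,4,6,7,8 already taken and all letters distinct, the only value for S is 5 ⇒ S=5.
Step 9. [col 5: M + W ≡ U (mod 10)] column 5 reads M+W+carry(1)=U with M=8; with digits 1,2,3,4,5,6,7,8 already taken and all letters distinct, the only value for U is 9. So U=9.
Step 10. [col 5: M + W ≡ U (mod 10)] column 5: given M=8, U=9, carry-in 1, and digits 1,2,3,4,5,6,7,8,9 already taken and all letters distinct, M+W≡U (mod 10) forces W=0 ⇒ W=0.

Answer: B=4, D=1, I=6, M=8, O=7, Q=2, S=5, U=9, W=0, Z=3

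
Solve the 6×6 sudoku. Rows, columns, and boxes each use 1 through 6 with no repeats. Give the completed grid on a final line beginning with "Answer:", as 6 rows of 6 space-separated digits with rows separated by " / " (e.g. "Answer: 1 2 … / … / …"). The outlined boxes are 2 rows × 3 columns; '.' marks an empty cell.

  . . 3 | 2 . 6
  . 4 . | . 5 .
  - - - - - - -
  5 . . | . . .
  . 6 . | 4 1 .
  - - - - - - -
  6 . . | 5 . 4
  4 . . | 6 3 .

Step 1. [r4c3∈{2}] r4c3 has the single candidate 2 ⇒ r4c3=2.
Step 2. [r5c3∈{1}] r5c3 is down to just 1 ⇒ r5c3=1.
Step 3. [r3c4∈{3}] r3c4 has the single candidate 3. So r3c4=3.
Step 4. [r5c5∈{2}] r5c5 is down to just 2, so r5c5=2.
Step 5. [r1c2∈{1,5}] 5 has one home in row 1: r1c2 ⇒ r1c2=5.
Step 6. [r2c4∈{1}] nothing but 1 survives at r2c4 ⇒ r2c4=1.
Step 7. [r4c6∈{5}] r4c6 is down to just 5 ⇒ r4c6=5.
Step 8. [r3c6∈{2}] r3c6's peers cover all but 2 ⇒ r3c6=2.
Step 9. [r1c1∈{1}] r1c1's peers cover all but 1 ⇒ r1c1=1.
Step 10. [r6c3∈{5}] nothing but 5 survives at r6c3, so r6c3=5.
Step 11. [r3c5∈{6}] r3c5 has the single candidate 6. So r3c5=6.
Step 12. [r6c6∈{1}] only 1 remains possible at r6c6, so r6c6=1.
Step 13. [r3c2∈{1}] only 1 remains possible at r3c2 ⇒ r3c2=1.
Step 14. [r4c1∈{3}] nothing but 3 survives at r4c1 ⇒ r4c1=3.
Step 15. [r1c5∈{4}] r1c5's peers cover all but 4. So r1c5=4.
Step 16. [r2c1∈{2}] nothing but 2 survives at r2c1. So r2c1=2.
Step 17. [r3c3∈{4}] r3c3's peers cover all but 4 ⇒ r3c3=4.
Step 18. [r5c2∈{3}] r5c2 is down to just 3 ⇒ r5c2=3.
Step 19. [r2c6∈{3}] r2c6 is down to just 3. So r2c6=3.
Step 20. [r6c2∈{2}] r6c2 is down to just 2 ⇒ r6c2=2.
Step 21. [r2c3∈{6}] r2c3's peers cover all but 6 ⇒ r2c3=6.

Answer: 1 5 3 2 4 6 / 2 4 6 1 5 3 / 5 1 4 3 6 2 / 3 6 2 4 1 5 / 6 3 1 5 2 4 / 4 2 5 6 3 1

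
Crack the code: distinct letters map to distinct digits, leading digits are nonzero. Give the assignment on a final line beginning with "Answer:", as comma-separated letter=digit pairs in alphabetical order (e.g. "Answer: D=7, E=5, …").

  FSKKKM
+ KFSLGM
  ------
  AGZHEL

Step 1. [col 1: M + M ≡ L (mod 10)] no forcing yet in column 1 (carry-in 0); L=8 is free and consistent — try it ⇒ L=8.
Step 2. [col 1: M + M ≡ L (mod 10)] several values work for M in column 1 (M + M ≡ L (mod 10), carry-in 0); try M=4 ⇒ M=4.
Step 3. [col 2: K + G ≡ E (mod 10)] column 2 (K + G ≡ E (mod 10), carry-in 0) doesn't pin K yet; pick K=3 and continue, so K=3.
Step 4. [col 2: K + G ≡ E (mod 10)] several values work for E in column 2 (K + G ≡ E (mod 10), carry-in 0); try E=0 ⇒ E=0.
Step 5. [col 2: K + G ≡ E (mod 10)] in column 2 we have K+G≡E with carry-in 0; given K=3, E=0 and digits 0,3,4,8 already taken and all letters distinct, that pins G to 7, so G=7.
Step 6. [col 3: K + L ≡ H (mod 10)] from column 3 (K=3, L=8, carry-in 1, digits 0,3,4,7,8 already taken and all letters distinct): H must equal 2, so H=2.
Step 7. [col 4: K + S ≡ Z (mod 10)] column 4 (K + S ≡ Z (mod 10), carry-in 1) doesn't pin Z yet; pick Z=5 and continue ⇒ Z=5.
Step 8. [col 4: K + S ≡ Z (mod 10)] column 4: given K=3, Z=5, carry-in 1, and digits 0,2,3,4,5,7,8 already taken and all letters distinct, K+S≡Z (mod 10) forces S=1, so S=1.
Step 9. [col 5: S + F ≡ G (mod 10)] column 5 reads S+F+carry(0)=G with S=1, G=7; with digits 0,1,2,3,4,5,7,8 already taken and all letters distinct, the only value for F is 6 ⇒ F=6.
Step 10. [col 6: F + K ≡ A (mod 10)] column 6 reads F+K+carry(0)=A with F=6, K=3; with digits 0,1,2,3,4,5,6,7,8 already taken and all letters distinct, the only value for A is 9. So A=9.

Answer: A=9, E=0, F=6, G=7, H=2, K=3, L=8, M=4, S=1, Z=5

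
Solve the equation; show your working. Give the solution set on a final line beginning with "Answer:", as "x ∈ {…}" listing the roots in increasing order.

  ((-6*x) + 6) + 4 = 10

Step 1. [((-6*x) + 6) + 4 = 10] subtract 4: x sits inside (… + 4). So sub: (-6*x) + 6 = 6.
Step 2. [(-6*x) + 6 = 6] -6 divides every term; factor it out. So factor: x - 1 = -1.
Step 3. [x - 1 = -1] the outer -1 inverts by adding 1 ⇒ sub: x = 0.

Answer: x ∈ {0}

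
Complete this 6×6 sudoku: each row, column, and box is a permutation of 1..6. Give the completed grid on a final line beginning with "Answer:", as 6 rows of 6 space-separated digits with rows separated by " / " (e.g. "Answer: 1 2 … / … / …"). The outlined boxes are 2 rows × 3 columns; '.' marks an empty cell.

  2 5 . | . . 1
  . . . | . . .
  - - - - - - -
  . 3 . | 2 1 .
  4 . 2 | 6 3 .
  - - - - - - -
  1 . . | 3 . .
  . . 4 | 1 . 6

Step 1. [r2c6∈{2,3,4,5}] across col 6, 3 lands solely at r2c6, so r2c6=3.
Step 2. [r2c1∈{6}] r2c1 has the single candidate 6 ⇒ r2c1=6.
Step 3. [r5c6∈{2,4,5}] r5c6 is the only open cell in col 6 admitting 2 ⇒ r5c6=2.
Step 4. [r1c4∈{4}] nothing but 4 survives at r1c4. So r1c4=4.
Step 5. [r6c5∈{5}] r6c5 is down to just 5, so r6c5=5.
Step 6. [r3c1∈{5}] r3c1 is down to just 5. So r3c1=5.
Step 7. [r5c2∈{6}] r5c2 has the single candidate 6. So r5c2=6.
Step 8. [r2c2∈{1,4}] 4 has one home in row 2: r2c2, so r2c2=4.
Step 9. [r4c6∈{5}] r4c6 has the single candidate 5, so r4c6=5.
Step 10. [r1c5∈{6}] r1c5 is down to just 6 ⇒ r1c5=6.
Step 11. [r5c5∈{4}] r5c5 has the single candidate 4 ⇒ r5c5=4.
Step 12. [r5c3∈{5}] r5c3 is down to just 5 ⇒ r5c3=5.
Step 13. [r2c4∈{5}] r2c4 is down to just 5, so r2c4=5.
Step 14. [r3c3∈{6}] only 6 remains possible at r3c3 ⇒ r3c3=6.
Step 15. [r1c3∈{3}] nothing but 3 survives at r1c3 ⇒ r1c3=3.
Step 16. [r6c1∈{3}] r6c1 is down to just 3. So r6c1=3.
Step 17. [r2c3∈{1}] r2c3's peers cover all but 1, so r2c3=1.
Step 18. [r2c5∈{2}] only 2 remains possible at r2c5 ⇒ r2c5=2.
Step 19. [r4c2∈{1}] r4c2's peers cover all but 1. So r4c2=1.
Step 20. [r3c6∈{4}] r3c6 has the single candidate 4 ⇒ r3c6=4.
Step 21. [r6c2∈{2}] r6c2 has the single candidate 2 ⇒ r6c2=2.

Answer: 2 5 3 4 6 1 / 6 4 1 5 2 3 / 5 3 6 2 1 4 / 4 1 2 6 3 5 / 1 6 5 3 4 2 / 3 2 4 1 5 6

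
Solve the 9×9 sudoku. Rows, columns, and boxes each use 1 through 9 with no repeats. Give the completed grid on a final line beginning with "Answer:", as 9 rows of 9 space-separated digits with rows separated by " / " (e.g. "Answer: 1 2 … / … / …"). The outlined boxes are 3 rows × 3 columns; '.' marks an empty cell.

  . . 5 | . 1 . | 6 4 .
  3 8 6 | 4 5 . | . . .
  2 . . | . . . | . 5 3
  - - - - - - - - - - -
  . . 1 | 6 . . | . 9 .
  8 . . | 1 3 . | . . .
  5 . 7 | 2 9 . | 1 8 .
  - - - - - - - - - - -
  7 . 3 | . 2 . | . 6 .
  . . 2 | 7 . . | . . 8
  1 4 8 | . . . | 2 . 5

Step 1. [r1c1∈{9}] r1c1 has the single candidate 9, so r1c1=9.
Step 2. [r6c6∈{4}] r6c6 is down to just 4 ⇒ r6c6=4.
Step 3. [r4c7∈{3,4,5,7}] r4c7 is the only open cell in box 6 admitting 3 ⇒ r4c7=3.
Step 4. [r3c7∈{7,8,9}] r3c7 is the only open cell in col 7 admitting 8. So r3c7=8.
Step 5. [r4c6∈{5,7,8}] in row 4, 5 fits only at r4c6, so r4c6=5.
Step 6. [r5c6∈{7}] r5c6 is down to just 7, so r5c6=7.
Step 7. [r4c9∈{2,4,7}] 7 has one home in row 4: r4c9. So r4c9=7.
Step 8. [r1c9∈{2}] only 2 remains possible at r1c9, so r1c9=2.
Step 9. [r9c5∈{6}] r9c5 is down to just 6, so r9c5=6.
Step 10. [r3c4∈{9}] nothing but 9 survives at r3c4. So r3c4=9.
Step 11. [r9c4∈{3}] r9c4 has the single candidate 3, so r9c4=3.
Step 12. [r8c2∈{5,6,9}] row 8 places 5 nowhere but r8c2. So r8c2=5.
Step 13. [r7c2∈{9}] r7c2 has the single candidate 9 ⇒ r7c2=9.
Step 14. [r7c7∈{4}] r7c7's peers cover all but 4. So r7c7=4.
Step 15. [r7c9∈{1}] r7c9's peers cover all but 1, so r7c9=1.
Step 16. [r6c9∈{6}] nothing but 6 survives at r6c9 ⇒ r6c9=6.
Step 17. [r1c4∈{8}] r1c4 is down to just 8. So r1c4=8.
Step 18. [r8c7∈{9}] only 9 remains possible at r8c7, so r8c7=9.
Step 19. [r3c2∈{1,7}] r3c2 is the only open cell in row 3 admitting 1. So r3c2=1.
Step 20. [r3c3∈{4}] only 4 remains possible at r3c3 ⇒ r3c3=4.
Step 21. [r2c8∈{1,7}] in row 2, 1 fits only at r2c8 ⇒ r2c8=1.
Step 22. [r4c2∈{2}] nothing but 2 survives at r4c2. So r4c2=2.
Step 23. [r5c2∈{6}] r5c2 has the single candidate 6, so r5c2=6.
Step 24. [r4c1∈{4}] r4c1's peers cover all but 4, so r4c1=4.
Step 25. [r3c6∈{6}] r3c6 has the single candidate 6 ⇒ r3c6=6.
Step 26. [r5c7∈{5}] nothing but 5 survives at r5c7 ⇒ r5c7=5.
Step 27. [r1c6∈{3}] r1c6 has the single candidate 3. So r1c6=3.
Step 28. [r7c6∈{8}] nothing but 8 survives at r7c6 ⇒ r7c6=8.
Step 29. [r5c3∈{9}] only 9 remains possible at r5c3. So r5c3=9.
Step 30. [r3c5∈{7}] r3c5's peers cover all but 7, so r3c5=7.
Step 31. [r8c8∈{3}] r8c8 is down to just 3. So r8c8=3.
Step 32. [r8c1∈{6}] r8c1 has the single candidate 6. So r8c1=6.
Step 33. [r8c6∈{1}] r8c6 has the single candidate 1 ⇒ r8c6=1.
Step 34. [r2c9∈{9}] r2c9's peers cover all but 9, so r2c9=9.
Step 35. [r6c2∈{3}] r6c2 is down to just 3, so r6c2=3.
Step 36. [r9c8∈{7}] only 7 remains possible at r9c8. So r9c8=7.
Step 37. [r1c2∈{7}] r1c2's peers cover all but 7, so r1c2=7.
Step 38. [r5c9∈{4}] only 4 remains possible at r5c9. So r5c9=4.
Step 39. [r8c5∈{4}] r8c5 has the single candidate 4, so r8c5=4.
Step 40. [r9c6∈{9}] r9c6 is down to just 9. So r9c6=9.
Step 41. [r7c4∈{5}] only 5 remains possible at r7c4, so r7c4=5.
Step 42. [r2c7∈{7}] only 7 remains possible at r2c7 ⇒ r2c7=7.
Step 43. [r4c5∈{8}] r4c5 is down to just 8. So r4c5=8.
Step 44. [r2c6∈{2}] r2c6 has the single candidate 2, so r2c6=2.
Step 45. [r5c8∈{2}] r5c8 has the single candidate 2, so r5c8=2.

Answer: 9 7 5 8 1 3 6 4 2 / 3 8 6 4 5 2 7 1 9 / 2 1 4 9 7 6 8 5 3 / 4 2 1 6 8 5 3 9 7 / 8 6 9 1 3 7 5 2 4 / 5 3 7 2 9 4 1 8 6 / 7 9 3 5 2 8 4 6 1 / 6 5 2 7 4 1 9 3 8 / 1 4 8 3 6 9 2 7 5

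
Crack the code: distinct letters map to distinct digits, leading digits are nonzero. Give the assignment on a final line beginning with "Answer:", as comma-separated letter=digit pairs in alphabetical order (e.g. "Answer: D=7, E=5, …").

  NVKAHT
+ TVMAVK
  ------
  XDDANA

Step 1. [col 1: T + K ≡ A (mod 10)] column 1 (T + K ≡ A (mod 10), carry-in 0) doesn't pin K yet; pick K=9 and continue. So K=9.
Step 2. [col 1: T + K ≡ A (mod 10)] T=1 is one option consistent with column 1 (T + K ≡ A (mod 10), carry-in 0) — take it. So T=1.
Step 3. [col 1: T + K ≡ A (mod 10)] in column 1 we have T+K≡A with carry-in 0; given T=1, K=9 and digits 1,9 already taken and all letters distinct, that pins A to 0. So A=0.
Step 4. [col 2: H + V ≡ N (mod 10)] column 2 (H + V ≡ N (mod 10), carry-in 1) doesn't pin N yet; pick N=7 and continue. So N=7.
Step 5. [col 2: H + V ≡ N (mod 10)] no forcing yet in column 2 (carry-in 1); H=4 is free and consistent — try it ⇒ H=4.
Step 6. [col 2: H + V ≡ N (mod 10)] column 2 reads H+V+carry(1)=N with H=4, N=7; with digits 0,1,4,7,9 already taken and all letters distinct, the only value for V is 2, so V=2.
Step 7. [col 4: K + M ≡ D (mod 10)] column 4 reads K+M+carry(0)=D with K=9; with digits 0,1,2,4,7,9 already taken and all letters distinct, the only value for M is 6. So M=6.
Step 8. [col 4: K + M ≡ D (mod 10)] from column 4 (K=9, M=6, carry-in 0, digits 0,1,2,4,6,7,9 already taken and all letters distinct): D must equal 5 ⇒ D=5.
Step 9. [col 6: N + T ≡ X (mod 10)] column 6 reads N+T+carry(0)=X with N=7, T=1; with digits 0,1,2,4,5,6,7,9 already taken and all letters distinct, the only value for X is 8, so X=8.

Answer: A=0, D=5, H=4, K=9, M=6, N=7, T=1, V=2, X=8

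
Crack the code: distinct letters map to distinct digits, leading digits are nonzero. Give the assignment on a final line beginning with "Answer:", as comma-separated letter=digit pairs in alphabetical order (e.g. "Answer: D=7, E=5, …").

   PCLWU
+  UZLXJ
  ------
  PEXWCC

Step 1. [col 1: U + J ≡ C (mod 10)] column 1 (U + J ≡ C (mod 10), carry-in 0) doesn't pin C yet; pick C=4 and continue ⇒ C=4.
Step 2. [col 1: U + J ≡ C (mod 10)] no forcing yet in column 1 (carry-in 0); J=5 is free and consistent — try it. So J=5.
Step 3. [col 1: U + J ≡ C (mod 10)] from column 1 (J=5, C=4, carry-in 0, digits 4,5 already taken and all letters distinct): U must equal 9, so U=9.
Step 4. [P] the sum has 6 digits but both addends have 5; that extra leading digit P is the final carry, namely 1 ⇒ P=1.
Step 5. [col 2: W + X ≡ C (mod 10)] X=6 is one option consistent with column 2 (W + X ≡ C (mod 10), carry-in 1) — take it ⇒ X=6.
Step 6. [col 2: W + X ≡ C (mod 10)] in column 2 we have W+X≡C with carry-in 1; given X=6, C=4 and digits 1,4,5,6,9 already taken and all letters distinct, that pins W to 7 ⇒ W=7.
Step 7. [col 3: L + L ≡ W (mod 10)] column 3 (L + L ≡ W (mod 10), carry-in 1) doesn't pin L yet; pick L=3 and continue. So L=3.
Step 8. [col 4: C + Z ≡ X (mod 10)] column 4 reads C+Z+carry(0)=X with C=4, X=6; with digits 1,3,4,5,6,7,9 already taken and all letters distinct, the only value for Z is 2 ⇒ Z=2.
Step 9. [col 5: P + U ≡ E (mod 10)] column 5 reads P+U+carry(0)=E with P=1, U=9; with digits 1,2,3,4,5,6,7,9 already taken and all letters distinct, the only value for E is 0, so E=0.

Answer: C=4, E=0, J=5, L=3, P=1, U=9, W=7, X=6, Z=2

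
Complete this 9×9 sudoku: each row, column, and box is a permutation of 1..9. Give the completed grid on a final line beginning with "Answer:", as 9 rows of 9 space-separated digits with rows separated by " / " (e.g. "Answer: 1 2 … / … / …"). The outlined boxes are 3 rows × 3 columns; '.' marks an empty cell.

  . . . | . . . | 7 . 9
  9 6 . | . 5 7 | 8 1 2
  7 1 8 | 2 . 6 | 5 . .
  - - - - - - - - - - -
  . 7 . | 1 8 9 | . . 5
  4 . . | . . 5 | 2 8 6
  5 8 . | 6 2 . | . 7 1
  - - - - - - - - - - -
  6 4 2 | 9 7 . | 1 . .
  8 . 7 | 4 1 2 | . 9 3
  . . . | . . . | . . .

Step 1. [r5c5∈{3}] only 3 remains possible at r5c5. So r5c5=3.
Step 2. [r9c4∈{3,5,8}] in col 4, 5 fits only at r9c4 ⇒ r9c4=5.
Step 3. [r1c5∈{4}] r1c5 has the single candidate 4. So r1c5=4.
Step 4. [r1c2∈{2,3,5}] across col 2, 2 lands solely at r1c2, so r1c2=2.
Step 5. [r1c1∈{3}] only 3 remains possible at r1c1 ⇒ r1c1=3.
Step 6. [r9c2∈{3,9}] across col 2, 3 lands solely at r9c2. So r9c2=3.
Step 7. [r9c3∈{1,9}] across row 9, 9 lands solely at r9c3. So r9c3=9.
Step 8. [r9c6∈{8}] r9c6's peers cover all but 8, so r9c6=8.
Step 9. [r9c8∈{2,4,6}] in row 9, 2 fits only at r9c8, so r9c8=2.
Step 10. [r3c9∈{4}] r3c9's peers cover all but 4, so r3c9=4.
Step 11. [r9c7∈{4,6}] across row 9, 4 lands solely at r9c7. So r9c7=4.
Step 12. [r4c7∈{3}] nothing but 3 survives at r4c7 ⇒ r4c7=3.
Step 13. [r4c3∈{6}] r4c3 has the single candidate 6. So r4c3=6.
Step 14. [r9c5∈{6}] r9c5's peers cover all but 6 ⇒ r9c5=6.
Step 15. [r3c5∈{9}] nothing but 9 survives at r3c5, so r3c5=9.
Step 16. [r7c8∈{5}] r7c8 is down to just 5, so r7c8=5.
Step 17. [r6c7∈{9}] nothing but 9 survives at r6c7, so r6c7=9.
Step 18. [r5c4∈{7}] r5c4 has the single candidate 7. So r5c4=7.
Step 19. [r9c9∈{7}] r9c9's peers cover all but 7. So r9c9=7.
Step 20. [r6c6∈{4}] r6c6 is down to just 4 ⇒ r6c6=4.
Step 21. [r9c1∈{1}] r9c1 has the single candidate 1. So r9c1=1.
Step 22. [r5c3∈{1}] r5c3's peers cover all but 1 ⇒ r5c3=1.
Step 23. [r2c3∈{4}] nothing but 4 survives at r2c3, so r2c3=4.
Step 24. [r2c4∈{3}] nothing but 3 survives at r2c4, so r2c4=3.
Step 25. [r5c2∈{9}] r5c2's peers cover all but 9, so r5c2=9.
Step 26. [r1c6∈{1}] r1c6's peers cover all but 1. So r1c6=1.
Step 27. [r7c9∈{8}] r7c9 has the single candidate 8, so r7c9=8.
Step 28. [r4c1∈{2}] r4c1's peers cover all but 2 ⇒ r4c1=2.
Step 29. [r1c4∈{8}] r1c4's peers cover all but 8. So r1c4=8.
Step 30. [r7c6∈{3}] nothing but 3 survives at r7c6. So r7c6=3.
Step 31. [r1c8∈{6}] only 6 remains possible at r1c8 ⇒ r1c8=6.
Step 32. [r4c8∈{4}] only 4 remains possible at r4c8. So r4c8=4.
Step 33. [r6c3∈{3}] only 3 remains possible at r6c3. So r6c3=3.
Step 34. [r3c8∈{3}] r3c8 has the single candidate 3 ⇒ r3c8=3.
Step 35. [r1c3∈{5}] only 5 remains possible at r1c3 ⇒ r1c3=5.
Step 36. [r8c2∈{5}] r8c2 has the single candidate 5. So r8c2=5.
Step 37. [r8c7∈{6}] r8c7's peers cover all but 6. So r8c7=6.

Answer: 3 2 5 8 4 1 7 6 9 / 9 6 4 3 5 7 8 1 2 / 7 1 8 2 9 6 5 3 4 / 2 7 6 1 8 9 3 4 5 / 4 9 1 7 3 5 2 8 6 / 5 8 3 6 2 4 9 7 1 / 6 4 2 9 7 3 1 5 8 / 8 5 7 4 1 2 6 9 3 / 1 3 9 5 6 8 4 2 7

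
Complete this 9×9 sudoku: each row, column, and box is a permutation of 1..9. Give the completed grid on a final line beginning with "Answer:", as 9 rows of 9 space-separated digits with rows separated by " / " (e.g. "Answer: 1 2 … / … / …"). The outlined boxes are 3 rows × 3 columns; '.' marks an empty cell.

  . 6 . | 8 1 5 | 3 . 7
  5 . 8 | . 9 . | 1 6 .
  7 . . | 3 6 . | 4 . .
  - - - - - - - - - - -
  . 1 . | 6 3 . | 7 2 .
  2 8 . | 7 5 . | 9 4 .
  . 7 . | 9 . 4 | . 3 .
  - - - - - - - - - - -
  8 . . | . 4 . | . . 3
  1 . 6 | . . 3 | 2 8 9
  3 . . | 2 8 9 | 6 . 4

Step 1. [r7c7∈{5}] r7c7 is down to just 5. So r7c7=5.
Step 2. [r1c3∈{2,4,9}] row 1 places 2 nowhere but r1c3. So r1c3=2.
Step 3. [r3c2∈{9}] only 9 remains possible at r3c2. So r3c2=9.
Step 4. [r6c9∈{1,5,6,8}] row 6 places 1 nowhere but r6c9 ⇒ r6c9=1.
Step 5. [r3c9∈{2,5,8}] r3c9 is the only open cell in row 3 admitting 8. So r3c9=8.
Step 6. [r4c3∈{4,5,9}] r4c3 is the only open cell in col 3 admitting 4. So r4c3=4.
Step 7. [r9c2∈{5}] nothing but 5 survives at r9c2, so r9c2=5.
Step 8. [r9c8∈{1,7}] in row 9, 1 fits only at r9c8 ⇒ r9c8=1.
Step 9. [r2c6∈{2,7}] 7 has one home in row 2: r2c6. So r2c6=7.
Step 10. [r2c4∈{4}] r2c4 has the single candidate 4. So r2c4=4.
Step 11. [r7c3∈{7,9}] in row 7, 9 fits only at r7c3. So r7c3=9.
Step 12. [r7c4∈{1}] r7c4's peers cover all but 1 ⇒ r7c4=1.
Step 13. [r3c3∈{1}] r3c3 has the single candidate 1 ⇒ r3c3=1.
Step 14. [r6c1∈{6}] r6c1's peers cover all but 6, so r6c1=6.
Step 15. [r1c8∈{9}] r1c8 has the single candidate 9 ⇒ r1c8=9.
Step 16. [r4c6∈{8}] only 8 remains possible at r4c6, so r4c6=8.
Step 17. [r1c1∈{4}] r1c1's peers cover all but 4 ⇒ r1c1=4.
Step 18. [r8c4∈{5}] r8c4 is down to just 5, so r8c4=5.
Step 19. [r7c6∈{6}] nothing but 6 survives at r7c6. So r7c6=6.
Step 20. [r2c2∈{3}] r2c2 has the single candidate 3 ⇒ r2c2=3.
Step 21. [r9c3∈{7}] r9c3's peers cover all but 7. So r9c3=7.
Step 22. [r6c3∈{5}] r6c3 has the single candidate 5 ⇒ r6c3=5.
Step 23. [r4c9∈{5}] r4c9's peers cover all but 5, so r4c9=5.
Step 24. [r3c6∈{2}] nothing but 2 survives at r3c6 ⇒ r3c6=2.
Step 25. [r5c6∈{1}] only 1 remains possible at r5c6, so r5c6=1.
Step 26. [r3c8∈{5}] r3c8 has the single candidate 5 ⇒ r3c8=5.
Step 27. [r2c9∈{2}] r2c9 has the single candidate 2 ⇒ r2c9=2.
Step 28. [r8c2∈{4}] r8c2 is down to just 4 ⇒ r8c2=4.
Step 29. [r6c5∈{2}] r6c5 has the single candidate 2 ⇒ r6c5=2.
Step 30. [r5c9∈{6}] only 6 remains possible at r5c9, so r5c9=6.
Step 31. [r5c3∈{3}] r5c3's peers cover all but 3 ⇒ r5c3=3.
Step 32. [r7c8∈{7}] r7c8's peers cover all but 7. So r7c8=7.
Step 33. [r6c7∈{8}] nothing but 8 survives at r6c7 ⇒ r6c7=8.
Step 34. [r4c1∈{9}] nothing but 9 survives at r4c1, so r4c1=9.
Step 35. [r7c2∈{2}] nothing but 2 survives at r7c2 ⇒ r7c2=2.
Step 36. [r8c5∈{7}] r8c5 is down to just 7, so r8c5=7.

Answer: 4 6 2 8 1 5 3 9 7 / 5 3 8 4 9 7 1 6 2 / 7 9 1 3 6 2 4 5 8 / 9 1 4 6 3 8 7 2 5 / 2 8 3 7 5 1 9 4 6 / 6 7 5 9 2 4 8 3 1 / 8 2 9 1 4 6 5 7 3 / 1 4 6 5 7 3 2 8 9 / 3 5 7 2 8 9 6 1 4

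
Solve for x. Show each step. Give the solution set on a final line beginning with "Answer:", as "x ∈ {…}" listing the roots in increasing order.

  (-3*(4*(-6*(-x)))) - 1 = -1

Step 1. [(-3*(4*(-6*(-x)))) - 1 = -1] peel the -1: add 1 from each side. So sub: -3*(4*(-6*(-x))) = 0.
Step 2. [-3*(4*(-6*(-x))) = 0] -3·(inner) — divide through by -3. So div: 4*(-6*(-x)) = 0.
Step 3. [4*(-6*(-x)) = 0] 4 out front; divide by 4, so div: -6*(-x) = 0.
Step 4. [-6*(-x) = 0] LHS = -6·(…); ÷-6 both sides. So div: -x = 0.
Step 5. [-x = 0] leading − — multiply by −1, so neg: x = 0.

Answer: x ∈ {0}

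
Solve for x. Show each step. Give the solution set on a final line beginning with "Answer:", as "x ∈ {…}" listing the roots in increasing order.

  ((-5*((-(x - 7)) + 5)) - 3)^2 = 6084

Step 1. [((-5*((-(x - 7)) + 5)) - 3)^2 = 6084] 6084 ≥ 0, LHS is (·)² — take ±√. So sqrt: (-5*((-(x - 7)) + 5)) - 3 = 78 or -78.
Step 2. [(-5*((-(x - 7)) + 5)) - 3 = 78 or -78] add 3: x sits inside (… - 3), so sub: -5*((-(x - 7)) + 5) = 81 or -75.
Step 3. [-5*((-(x - 7)) + 5) = 81 or -75] leading coefficient -5: divide by -5. So div: (-(x - 7)) + 5 = -81/5 or 15.
Step 4. [(-(x - 7)) + 5 = -81/5 or 15] subtract 5: x sits inside (… + 5) ⇒ sub: -(x - 7) = -106/5 or 10.
Step 5. [-(x - 7) = -106/5 or 10] flip signs both sides ⇒ neg: x - 7 = 106/5 or -10.
Step 6. [x - 7 = 106/5 or -10] add 7: x sits inside (… - 7), so sub: x = 141/5 or -3.

Answer: x ∈ {-3, 141/5}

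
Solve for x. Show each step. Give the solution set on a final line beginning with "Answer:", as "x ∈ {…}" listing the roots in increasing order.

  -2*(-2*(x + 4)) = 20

Step 1. [-2*(-2*(x + 4)) = 20] -2·(inner) — divide through by -2. So div: -2*(x + 4) = -10.
Step 2. [-2*(x + 4) = -10] LHS = -2·(…); ÷-2 both sides. So div: x + 4 = 5.
Step 3. [x + 4 = 5] the outer +4 inverts by subtracting 4 ⇒ sub: x = 1.

Answer: x ∈ {1}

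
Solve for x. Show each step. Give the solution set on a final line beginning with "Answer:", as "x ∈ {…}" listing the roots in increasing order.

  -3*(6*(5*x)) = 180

Step 1. [-3*(6*(5*x)) = 180] divide by the outer -3. So div: 6*(5*x) = -60.
Step 2. [6*(5*x) = -60] 6·(inner) — divide through by 6. So div: 5*x = -10.
Step 3. [5*x = -10] 5·(inner) — divide through by 5, so div: x = -2.

Answer: x ∈ {-2}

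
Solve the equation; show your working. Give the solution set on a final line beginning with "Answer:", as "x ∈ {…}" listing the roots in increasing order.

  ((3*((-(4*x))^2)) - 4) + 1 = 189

Step 1. [((3*((-(4*x))^2)) - 4) + 1 = 189] subtract 1: x sits inside (… + 1). So sub: (3*((-(4*x))^2)) - 4 = 188.
Step 2. [(3*((-(4*x))^2)) - 4 = 188] peel the -4: add 4 from each side, so sub: 3*((-(4*x))^2) = 192.
Step 3. [3*((-(4*x))^2) = 192] 3·(inner) — divide through by 3, so div: (-(4*x))^2 = 64.
Step 4. [(-(4*x))^2 = 64] 64 ≥ 0, LHS is (·)² — take ±√. So sqrt: -(4*x) = 8 or -8.
Step 5. [-(4*x) = 8 or -8] flip signs both sides. So neg: 4*x = -8 or 8.
Step 6. [4*x = -8 or 8] divide by the outer 4, so div: x = -2 or 2.

Answer: x ∈ {-2, 2}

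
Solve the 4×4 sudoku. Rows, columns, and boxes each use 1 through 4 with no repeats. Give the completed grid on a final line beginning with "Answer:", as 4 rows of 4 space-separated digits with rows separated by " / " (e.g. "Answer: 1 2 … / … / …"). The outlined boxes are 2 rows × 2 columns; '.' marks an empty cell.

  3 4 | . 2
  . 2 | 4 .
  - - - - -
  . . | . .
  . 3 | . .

Step 1. [r3c2∈{1}] r3c2's peers cover all but 1, so r3c2=1.
Step 2. [r3c3∈{2,3}] col 3 places 3 nowhere but r3c3. So r3c3=3.
Step 3. [r1c3∈{1}] nothing but 1 survives at r1c3. So r1c3=1.
Step 4. [r3c4∈{4}] r3c4 has the single candidate 4, so r3c4=4.
Step 5. [r4c3∈{2}] only 2 remains possible at r4c3. So r4c3=2.
Step 6. [r2c4∈{3}] only 3 remains possible at r2c4. So r2c4=3.
Step 7. [r2c1∈{1}] r2c1's peers cover all but 1. So r2c1=1.
Step 8. [r4c4∈{1}] r4c4's peers cover all but 1. So r4c4=1.
Step 9. [r4c1∈{4}] nothing but 4 survives at r4c1, so r4c1=4.
Step 10. [r3c1∈{2}] r3c1's peers cover all but 2 ⇒ r3c1=2.

Answer: 3 4 1 2 / 1 2 4 3 / 2 1 3 4 / 4 3 2 1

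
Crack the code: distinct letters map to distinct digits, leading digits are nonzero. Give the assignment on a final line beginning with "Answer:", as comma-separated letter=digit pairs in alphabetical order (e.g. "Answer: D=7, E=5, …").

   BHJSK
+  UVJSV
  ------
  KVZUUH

Step 1. [col 1: K + V ≡ H (mod 10)] column 1 (K + V ≡ H (mod 10), carry-in 0) doesn't pin K yet; pick K=1 and continue, so K=1.
Step 2. [col 1: K + V ≡ H (mod 10)] several values work for H in column 1 (K + V ≡ H (mod 10), carry-in 0); try H=5 ⇒ H=5.
Step 3. [col 1: K + V ≡ H (mod 10)] from column 1 (K=1, H=5, carry-in 0, digits 1,5 already taken and all letters distinct): V must equal 4. So V=4.
Step 4. [col 2: S + S ≡ U (mod 10)] no forcing yet in column 2 (carry-in 0); U=6 is free and consistent — try it, so U=6.
Step 5. [col 2: S + S ≡ U (mod 10)] column 2 (S + S ≡ U (mod 10), carry-in 0) doesn't pin S yet; pick S=3 and continue. So S=3.
Step 6. [col 3: J + J ≡ U (mod 10)] column 3 reads J+J+carry(0)=U with U=6; with digits 1,3,4,5,6 already taken and all letters distinct, the only value for J is 8, so J=8.
Step 7. [col 4: H + V ≡ Z (mod 10)] in column 4 we have H+V≡Z with carry-in 1; given H=5, V=4 and digits 1,3,4,5,6,8 already taken and all letters distinct, that pins Z to 0, so Z=0.
Step 8. [col 5: B + U ≡ V (mod 10)] column 5 reads B+U+carry(1)=V with U=6, V=4; with digits 0,1,3,4,5,6,8 already taken and all letters distinct, the only value for B is 7, so B=7.

Answer: B=7, H=5, J=8, K=1, S=3, U=6, V=4, Z=0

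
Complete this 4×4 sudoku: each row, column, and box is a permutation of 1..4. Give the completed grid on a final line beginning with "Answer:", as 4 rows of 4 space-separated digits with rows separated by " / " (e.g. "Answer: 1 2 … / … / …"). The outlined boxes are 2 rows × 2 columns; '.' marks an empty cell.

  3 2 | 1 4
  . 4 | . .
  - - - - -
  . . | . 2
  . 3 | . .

Step 1. [r4c1∈{1,2,4}] in row 4, 2 fits only at r4c1. So r4c1=2.
Step 2. [r3c3∈{3,4}] in row 3, 3 fits only at r3c3. So r3c3=3.
Step 3. [r3c1∈{1,4}] across row 3, 4 lands solely at r3c1. So r3c1=4.
Step 4. [r3c2∈{1}] nothing but 1 survives at r3c2. So r3c2=1.
Step 5. [r2c4∈{3}] r2c4 is down to just 3, so r2c4=3.
Step 6. [r4c3∈{4}] r4c3 has the single candidate 4 ⇒ r4c3=4.
Step 7. [r2c1∈{1}] r2c1's peers cover all but 1 ⇒ r2c1=1.
Step 8. [r2c3∈{2}] nothing but 2 survives at r2c3. So r2c3=2.
Step 9. [r4c4∈{1}] r4c4 has the single candidate 1 ⇒ r4c4=1.

Answer: 3 2 1 4 / 1 4 2 3 / 4 1 3 2 / 2 3 4 1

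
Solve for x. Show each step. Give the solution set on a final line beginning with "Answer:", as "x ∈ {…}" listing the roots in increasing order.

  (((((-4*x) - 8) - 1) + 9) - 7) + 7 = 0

Step 1. [(((((-4*x) - 8) - 1) + 9) - 7) + 7 = 0] 7 comes off first (subtract 7) ⇒ sub: ((((-4*x) - 8) - 1) + 9) - 7 = -7.
Step 2. [((((-4*x) - 8) - 1) + 9) - 7 = -7] 7 comes off first (add 7). So sub: (((-4*x) - 8) - 1) + 9 = 0.
Step 3. [(((-4*x) - 8) - 1) + 9 = 0] the outer +9 inverts by subtracting 9. So sub: ((-4*x) - 8) - 1 = -9.
Step 4. [((-4*x) - 8) - 1 = -9] the outer -1 inverts by adding 1, so sub: (-4*x) - 8 = -8.
Step 5. [(-4*x) - 8 = -8] -4 | LHS and -4 | -8: pull -4 out ⇒ factor: x + 2 = 2.
Step 6. [x + 2 = 2] +2 is outermost — subtract 2 both sides. So sub: x = 0.

Answer: x ∈ {0}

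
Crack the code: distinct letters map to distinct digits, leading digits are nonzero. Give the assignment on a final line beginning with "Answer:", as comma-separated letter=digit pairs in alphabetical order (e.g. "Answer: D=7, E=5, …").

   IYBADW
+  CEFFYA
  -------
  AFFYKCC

Step 1. [col 1: W + A ≡ C (mod 10)] column 1 (W + A ≡ C (mod 10), carry-in 0) doesn't pin W yet; pick W=7 and continue, so W=7.
Step 2. [col 1: W + A ≡ C (mod 10)] several values work for A in column 1 (W + A ≡ C (mod 10), carry-in 0); try A=1 ⇒ A=1.
Step 3. [col 1: W + A ≡ C (mod 10)] column 1 reads W+A+carry(0)=C with W=7, A=1; with digits 1,7 already taken and all letters distinct, the only value for C is 8 ⇒ C=8.
Step 4. [col 2: D + Y ≡ C (mod 10)] several values work for Y in column 2 (D + Y ≡ C (mod 10), carry-in 0); try Y=2 ⇒ Y=2.
Step 5. [col 2: D + Y ≡ C (mod 10)] column 2: given Y=2, C=8, carry-in 0, and digits 1,2,7,8 already taken and all letters distinct, D+Y≡C (mod 10) forces D=6, so D=6.
Step 6. [col 3: A + F ≡ K (mod 10)] column 3 (A + F ≡ K (mod 10), carry-in 0) doesn't pin K yet; pick K=4 and continue. So K=4.
Step 7. [col 3: A + F ≡ K (mod 10)] column 3 reads A+F+carry(0)=K with A=1, K=4; with digits 1,2,4,6,7,8 already taken and all letters distinct, the only value for F is 3 ⇒ F=3.
Step 8. [col 4: B + F ≡ Y (mod 10)] in column 4 we have B+F≡Y with carry-in 0; given F=3, Y=2 and digits 1,2,3,4,6,7,8 already taken and all letters distinct, that pins B to 9 ⇒ B=9.
Step 9. [col 5: Y + E ≡ F (mod 10)] in column 5 we have Y+E≡F with carry-in 1; given Y=2, F=3 and digits 1,2,3,4,6,7,8,9 already taken and all letters distinct, that pins E to 0, so E=0.
Step 10. [col 6: I + C ≡ F (mod 10)] column 6: given C=8, F=3, carry-in 0, and digits 0,1,2,3,4,6,7,8,9 already taken and all letters distinct, I+C≡F (mod 10) forces I=5 ⇒ I=5.

Answer: A=1, B=9, C=8, D=6, E=0, F=3, I=5, K=4, W=7, Y=2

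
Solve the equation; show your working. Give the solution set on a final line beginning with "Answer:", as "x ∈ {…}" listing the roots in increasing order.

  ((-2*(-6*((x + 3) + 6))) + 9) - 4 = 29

Step 1. [((-2*(-6*((x + 3) + 6))) + 9) - 4 = 29] add 4: x sits inside (… - 4) ⇒ sub: (-2*(-6*((x + 3) + 6))) + 9 = 33.
Step 2. [(-2*(-6*((x + 3) + 6))) + 9 = 33] peel the +9: subtract 9 from each side, so sub: -2*(-6*((x + 3) + 6)) = 24.
Step 3. [-2*(-6*((x + 3) + 6)) = 24] -2 out front; divide by -2, so div: -6*((x + 3) + 6) = -12.
Step 4. [-6*((x + 3) + 6) = -12] leading coefficient -6: divide by -6, so div: (x + 3) + 6 = 2.
Step 5. [(x + 3) + 6 = 2] the outer +6 inverts by subtracting 6 ⇒ sub: x + 3 = -4.
Step 6. [x + 3 = -4] subtract 3: x sits inside (… + 3). So sub: x = -7.

Answer: x ∈ {-7}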